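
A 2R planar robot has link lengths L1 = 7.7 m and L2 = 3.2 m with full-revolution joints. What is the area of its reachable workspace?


r_max = L1 + L2 = 10.9 m
r_min = |L1 - L2| = 4.5 m
Area = pi*(r_max^2 - r_min^2)
= pi*(118.81 - 20.25)
= pi * 98.56
= 309.6354 m^2


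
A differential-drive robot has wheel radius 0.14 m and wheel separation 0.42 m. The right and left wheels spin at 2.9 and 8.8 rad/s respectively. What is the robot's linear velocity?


vR = r*wR = 0.14*2.9 = 0.406 m/s
vL = r*wL = 0.14*8.8 = 1.232 m/s
v = (vR+vL)/2 = 0.819 m/s
omega = (vR-vL)/L = -1.9667 rad/s
linear velocity = 0.819 m/s


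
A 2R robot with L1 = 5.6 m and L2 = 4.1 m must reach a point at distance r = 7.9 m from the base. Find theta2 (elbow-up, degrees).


cos(theta2) = (r^2 - L1^2 - L2^2) / (2*L1*L2)
cos(theta2) = (62.41 - 31.36 - 16.81) / 45.92
cos(theta2) = 0.310105
theta2 = 71.9345 degrees


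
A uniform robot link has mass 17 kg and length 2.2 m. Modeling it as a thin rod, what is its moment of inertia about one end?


I = (1/3) * m * L^2
= (1/3) * 17 * 2.2^2
= 0.333333 * 17 * 4.84
= 27.4267 kg*m^2


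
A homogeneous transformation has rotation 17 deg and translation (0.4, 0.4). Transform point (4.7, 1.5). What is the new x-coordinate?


x' = cos(theta)*px - sin(theta)*py + tx
= 0.9563*4.7 - 0.2924*1.5 + 0.4
= 4.4561


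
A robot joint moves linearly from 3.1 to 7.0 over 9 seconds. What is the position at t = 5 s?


s = t/T = 5/9 = 0.5556
p(t) = p0 + (pf-p0)*s
= 3.1 + (7.0 - 3.1) * 0.5556
= 5.2667


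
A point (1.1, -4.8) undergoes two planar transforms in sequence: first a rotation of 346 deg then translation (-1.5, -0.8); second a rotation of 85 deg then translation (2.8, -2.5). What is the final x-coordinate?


After transform 1:
x1 = cos(346)*1.1 - sin(346)*-4.8 + -1.5 = -1.5939
y1 = sin(346)*1.1 + cos(346)*-4.8 + -0.8 = -5.7235
After transform 2:
x2 = cos(85)*-1.5939 - sin(85)*-5.7235 + 2.8
= 8.3628


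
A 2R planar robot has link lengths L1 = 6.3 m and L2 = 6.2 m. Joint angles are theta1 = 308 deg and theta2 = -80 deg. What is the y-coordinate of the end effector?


Convert angles to radians: theta1 = 5.3756, theta2 = -1.3963
y = L1*sin(theta1) + L2*sin(theta1+theta2)
y = -4.9645 + -4.6075
y = -9.572


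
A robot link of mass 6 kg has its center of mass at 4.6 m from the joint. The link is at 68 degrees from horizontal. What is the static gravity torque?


tau = m*g*L*cos(angle)
= 6 * 9.81 * 4.6 * cos(68 deg)
= 6 * 9.81 * 4.6 * 0.3746
= 101.427 Nm


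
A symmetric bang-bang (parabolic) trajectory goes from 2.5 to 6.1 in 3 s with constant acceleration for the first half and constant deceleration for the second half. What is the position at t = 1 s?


Symmetric rest-to-rest: each phase covers (pf-p0)/2 in time T/2. 0.5*a*(T/2)^2 = (pf-p0)/2 => a = 4*(pf-p0)/T^2
a = 4*(6.1-2.5)/3^2 = 1.6
t = 1 is in the acceleration phase (t <= T/2).
p = p0 + 0.5*a*t^2 = 2.5 + 0.5*1.6*1^2
= 3.3


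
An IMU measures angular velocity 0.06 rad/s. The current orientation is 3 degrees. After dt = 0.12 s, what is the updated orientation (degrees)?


delta_theta = w * dt = 0.06 * 0.12 = 0.0072 rad
= 0.4125 deg
theta_new = 3 + 0.4125 = 3.4125 deg


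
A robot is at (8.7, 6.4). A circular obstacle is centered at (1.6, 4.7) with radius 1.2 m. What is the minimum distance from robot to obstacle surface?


center_dist = sqrt((8.7-1.6)^2 + (6.4-4.7)^2)
= sqrt(50.41 + 2.89)
= 7.3007
min_dist = center_dist - radius = 7.3007 - 1.2 = 6.1007 m


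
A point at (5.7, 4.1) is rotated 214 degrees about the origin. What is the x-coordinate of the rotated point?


x' = x*cos(theta) - y*sin(theta)
cos(214 deg) = -0.829, sin(214 deg) = -0.5592
x' = 5.7 * -0.829 - 4.1 * -0.5592
= -4.7255 - -2.2927
= -2.4328


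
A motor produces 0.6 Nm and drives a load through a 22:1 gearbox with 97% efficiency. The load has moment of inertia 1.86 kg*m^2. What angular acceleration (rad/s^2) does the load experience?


tau_out = tau_motor * N * eta
= 0.6 * 22 * 0.97 = 12.804 Nm
alpha = tau_out / I = 12.804 / 1.86
= 6.8839 rad/s^2


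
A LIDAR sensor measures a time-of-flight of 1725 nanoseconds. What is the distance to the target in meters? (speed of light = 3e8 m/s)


tof = 1725 ns = 1.725e-06 s
dist = c * tof / 2
= 3e8 * 1.725e-06 / 2
= 258.75 m


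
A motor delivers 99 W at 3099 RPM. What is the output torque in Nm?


omega = 3099 * 2*pi/60 = 324.5265 rad/s
tau = P / omega = 99 / 324.5265
= 0.3051 Nm


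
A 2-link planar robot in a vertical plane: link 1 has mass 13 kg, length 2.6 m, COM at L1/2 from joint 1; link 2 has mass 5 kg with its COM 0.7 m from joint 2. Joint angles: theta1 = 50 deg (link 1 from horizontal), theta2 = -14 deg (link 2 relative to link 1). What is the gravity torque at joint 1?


Horizontal distance from joint 1 to link-1 COM:
  x_c1 = (L1/2)*cos(t1) = 1.3 * 0.6428 = 0.8356 m
Horizontal distance from joint 1 to link-2 COM:
  x_c2 = L1*cos(t1) + Lc2*cos(t1+t2)
       = 2.6*0.6428 + 0.7*0.809 = 2.2376 m
tau1 = m1*g*x_c1 + m2*g*x_c2
     = 13*9.81*0.8356 + 5*9.81*2.2376
     = 106.5671 + 109.7523
     = 216.3194 Nm


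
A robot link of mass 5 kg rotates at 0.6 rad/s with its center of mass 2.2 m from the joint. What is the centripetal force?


F = m * omega^2 * r
= 5 * 0.6^2 * 2.2
= 5 * 0.36 * 2.2
= 3.96 N


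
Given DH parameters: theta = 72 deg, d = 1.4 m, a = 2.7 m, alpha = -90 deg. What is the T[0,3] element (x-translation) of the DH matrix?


T[0,3] = a * cos(theta)
= 2.7 * cos(72 deg)
= 2.7 * 0.309
= 0.8343


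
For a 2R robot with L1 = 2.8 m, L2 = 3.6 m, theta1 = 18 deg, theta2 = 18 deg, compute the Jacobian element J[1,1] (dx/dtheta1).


J[1,1] = -L1*sin(t1) - L2*sin(t1+t2)
= -2.8*sin(18) - 3.6*sin(36)
= -2.9813


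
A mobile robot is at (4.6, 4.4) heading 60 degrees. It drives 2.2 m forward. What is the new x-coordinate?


x_new = x0 + d*cos(theta)
= 4.6 + 2.2*cos(60)
= 4.6 + 1.1
= 5.7


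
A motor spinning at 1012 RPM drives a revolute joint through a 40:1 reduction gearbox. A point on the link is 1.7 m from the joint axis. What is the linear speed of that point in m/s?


omega_motor = 1012 * 2*pi/60 = 105.9764 rad/s
omega_joint = omega_motor / 40 = 2.6494 rad/s
v = omega_joint * r = 2.6494 * 1.7
= 4.504 m/s


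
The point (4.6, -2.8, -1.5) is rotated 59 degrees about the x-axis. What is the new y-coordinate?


Rotation about x-axis: y' = y*cos(theta) - z*sin(theta)
= -2.8 * 0.515 - -1.5 * 0.8572
= -0.1564


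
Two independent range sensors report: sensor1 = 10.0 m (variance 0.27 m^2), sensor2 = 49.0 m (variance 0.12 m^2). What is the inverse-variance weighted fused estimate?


w1 = (1/var1) / (1/var1 + 1/var2)
   = 3.7037 / (3.7037 + 8.3333) = 0.3077
w2 = 1 - w1 = 0.6923
fused = w1*s1 + w2*s2 = 3.0769 + 33.9231
= 37.0 m


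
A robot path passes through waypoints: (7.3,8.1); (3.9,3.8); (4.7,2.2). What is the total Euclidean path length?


Segment lengths:
  seg1 = sqrt((-3.4)^2 + (-4.3)^2) = 5.4818
  seg2 = sqrt((0.8)^2 + (-1.6)^2) = 1.7889
Total = 7.2706


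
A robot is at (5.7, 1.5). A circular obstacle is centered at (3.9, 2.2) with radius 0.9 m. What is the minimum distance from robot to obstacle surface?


center_dist = sqrt((5.7-3.9)^2 + (1.5-2.2)^2)
= sqrt(3.24 + 0.49)
= 1.9313
min_dist = center_dist - radius = 1.9313 - 0.9 = 1.0313 m


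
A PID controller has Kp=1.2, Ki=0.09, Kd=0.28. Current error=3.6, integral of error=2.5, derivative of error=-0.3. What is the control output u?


u = Kp*e + Ki*int(e) + Kd*de/dt
= 1.2*3.6 + 0.09*2.5 + 0.28*(-0.3)
= 4.32 + 0.225 + -0.084
= 4.461


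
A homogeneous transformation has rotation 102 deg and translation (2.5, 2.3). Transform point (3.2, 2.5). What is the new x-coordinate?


x' = cos(theta)*px - sin(theta)*py + tx
= -0.2079*3.2 - 0.9781*2.5 + 2.5
= -0.6107


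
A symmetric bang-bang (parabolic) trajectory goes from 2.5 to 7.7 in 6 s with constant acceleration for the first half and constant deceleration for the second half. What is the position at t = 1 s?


Symmetric rest-to-rest: each phase covers (pf-p0)/2 in time T/2. 0.5*a*(T/2)^2 = (pf-p0)/2 => a = 4*(pf-p0)/T^2
a = 4*(7.7-2.5)/6^2 = 0.5778
t = 1 is in the acceleration phase (t <= T/2).
p = p0 + 0.5*a*t^2 = 2.5 + 0.5*0.5778*1^2
= 2.7889


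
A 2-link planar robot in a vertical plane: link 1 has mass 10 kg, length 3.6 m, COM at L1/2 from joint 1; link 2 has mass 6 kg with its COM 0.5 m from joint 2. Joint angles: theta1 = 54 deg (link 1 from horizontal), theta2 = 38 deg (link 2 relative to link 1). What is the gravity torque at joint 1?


Horizontal distance from joint 1 to link-1 COM:
  x_c1 = (L1/2)*cos(t1) = 1.8 * 0.5878 = 1.058 m
Horizontal distance from joint 1 to link-2 COM:
  x_c2 = L1*cos(t1) + Lc2*cos(t1+t2)
       = 3.6*0.5878 + 0.5*-0.0349 = 2.0986 m
tau1 = m1*g*x_c1 + m2*g*x_c2
     = 10*9.81*1.058 + 6*9.81*2.0986
     = 103.7911 + 123.5223
     = 227.3134 Nm


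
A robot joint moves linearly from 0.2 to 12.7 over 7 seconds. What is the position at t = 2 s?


s = t/T = 2/7 = 0.2857
p(t) = p0 + (pf-p0)*s
= 0.2 + (12.7 - 0.2) * 0.2857
= 3.7714


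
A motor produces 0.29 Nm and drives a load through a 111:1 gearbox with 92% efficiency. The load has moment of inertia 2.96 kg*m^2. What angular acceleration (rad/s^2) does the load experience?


tau_out = tau_motor * N * eta
= 0.29 * 111 * 0.92 = 29.6148 Nm
alpha = tau_out / I = 29.6148 / 2.96
= 10.005 rad/s^2


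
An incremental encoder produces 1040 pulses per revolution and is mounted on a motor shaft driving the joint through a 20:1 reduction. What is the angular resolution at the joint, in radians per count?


counts per rev = 1040
effective counts at joint = 1040 * 20 = 20800
resolution = 2*pi / 20800
= 3.0208e-04 rad/count


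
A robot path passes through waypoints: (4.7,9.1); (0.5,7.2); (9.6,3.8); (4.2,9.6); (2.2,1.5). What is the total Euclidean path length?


Segment lengths:
  seg1 = sqrt((-4.2)^2 + (-1.9)^2) = 4.6098
  seg2 = sqrt((9.1)^2 + (-3.4)^2) = 9.7144
  seg3 = sqrt((-5.4)^2 + (5.8)^2) = 7.9246
  seg4 = sqrt((-2.0)^2 + (-8.1)^2) = 8.3433
Total = 30.5921


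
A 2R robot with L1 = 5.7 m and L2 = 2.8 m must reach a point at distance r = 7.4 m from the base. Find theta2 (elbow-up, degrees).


cos(theta2) = (r^2 - L1^2 - L2^2) / (2*L1*L2)
cos(theta2) = (54.76 - 32.49 - 7.84) / 31.92
cos(theta2) = 0.452068
theta2 = 63.1236 degrees


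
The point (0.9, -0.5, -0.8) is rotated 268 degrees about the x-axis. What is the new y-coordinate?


Rotation about x-axis: y' = y*cos(theta) - z*sin(theta)
= -0.5 * -0.0349 - -0.8 * -0.9994
= -0.7821


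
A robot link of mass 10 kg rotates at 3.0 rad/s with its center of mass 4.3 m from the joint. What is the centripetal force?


F = m * omega^2 * r
= 10 * 3.0^2 * 4.3
= 10 * 9.0 * 4.3
= 387.0 N


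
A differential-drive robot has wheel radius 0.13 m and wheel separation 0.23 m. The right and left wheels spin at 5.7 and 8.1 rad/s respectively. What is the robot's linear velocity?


vR = r*wR = 0.13*5.7 = 0.741 m/s
vL = r*wL = 0.13*8.1 = 1.053 m/s
v = (vR+vL)/2 = 0.897 m/s
omega = (vR-vL)/L = -1.3565 rad/s
linear velocity = 0.897 m/s


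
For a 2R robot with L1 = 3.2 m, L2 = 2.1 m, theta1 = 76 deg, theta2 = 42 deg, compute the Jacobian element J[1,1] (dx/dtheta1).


J[1,1] = -L1*sin(t1) - L2*sin(t1+t2)
= -3.2*sin(76) - 2.1*sin(118)
= -4.9591


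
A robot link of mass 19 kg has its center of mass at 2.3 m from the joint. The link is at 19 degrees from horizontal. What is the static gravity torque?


tau = m*g*L*cos(angle)
= 19 * 9.81 * 2.3 * cos(19 deg)
= 19 * 9.81 * 2.3 * 0.9455
= 405.341 Nm


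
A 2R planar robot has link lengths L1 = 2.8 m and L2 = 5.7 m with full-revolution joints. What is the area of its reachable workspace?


r_max = L1 + L2 = 8.5 m
r_min = |L1 - L2| = 2.9 m
Area = pi*(r_max^2 - r_min^2)
= pi*(72.25 - 8.41)
= pi * 63.84
= 200.5593 m^2


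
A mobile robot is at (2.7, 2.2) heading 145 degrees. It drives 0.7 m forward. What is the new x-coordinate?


x_new = x0 + d*cos(theta)
= 2.7 + 0.7*cos(145)
= 2.7 + -0.5734
= 2.1266


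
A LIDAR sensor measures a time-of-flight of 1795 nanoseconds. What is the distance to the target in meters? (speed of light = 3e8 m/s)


tof = 1795 ns = 1.795e-06 s
dist = c * tof / 2
= 3e8 * 1.795e-06 / 2
= 269.25 m


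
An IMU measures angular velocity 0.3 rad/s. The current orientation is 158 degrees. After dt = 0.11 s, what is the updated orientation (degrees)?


delta_theta = w * dt = 0.3 * 0.11 = 0.033 rad
= 1.8908 deg
theta_new = 158 + 1.8908 = 159.8908 deg


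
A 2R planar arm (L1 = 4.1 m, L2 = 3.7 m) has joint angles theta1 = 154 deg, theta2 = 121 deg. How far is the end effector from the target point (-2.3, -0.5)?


End effector via forward kinematics:
x = L1*cos(t1) + L2*cos(t1+t2) = -3.3626
y = L1*sin(t1) + L2*sin(t1+t2) = -1.8886
Distance to target:
d = sqrt((-2.3 - -3.3626)^2 + (-0.5 - -1.8886)^2)
= sqrt(1.1291 + 1.9282)
= 1.7485 m


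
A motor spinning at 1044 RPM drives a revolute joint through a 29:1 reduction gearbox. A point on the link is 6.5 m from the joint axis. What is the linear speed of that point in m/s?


omega_motor = 1044 * 2*pi/60 = 109.3274 rad/s
omega_joint = omega_motor / 29 = 3.7699 rad/s
v = omega_joint * r = 3.7699 * 6.5
= 24.5044 m/s


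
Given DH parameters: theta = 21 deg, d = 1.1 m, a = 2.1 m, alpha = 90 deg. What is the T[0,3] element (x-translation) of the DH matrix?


T[0,3] = a * cos(theta)
= 2.1 * cos(21 deg)
= 2.1 * 0.9336
= 1.9605


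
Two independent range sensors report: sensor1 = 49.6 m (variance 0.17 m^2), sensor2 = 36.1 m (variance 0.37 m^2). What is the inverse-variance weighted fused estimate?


w1 = (1/var1) / (1/var1 + 1/var2)
   = 5.8824 / (5.8824 + 2.7027) = 0.6852
w2 = 1 - w1 = 0.3148
fused = w1*s1 + w2*s2 = 33.9852 + 11.3648
= 45.35 m


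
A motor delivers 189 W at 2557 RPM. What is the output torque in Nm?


omega = 2557 * 2*pi/60 = 267.7684 rad/s
tau = P / omega = 189 / 267.7684
= 0.7058 Nm


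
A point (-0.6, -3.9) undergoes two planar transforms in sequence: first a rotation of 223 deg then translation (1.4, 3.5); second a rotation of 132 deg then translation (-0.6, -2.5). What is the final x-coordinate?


After transform 1:
x1 = cos(223)*-0.6 - sin(223)*-3.9 + 1.4 = -0.821
y1 = sin(223)*-0.6 + cos(223)*-3.9 + 3.5 = 6.7615
After transform 2:
x2 = cos(132)*-0.821 - sin(132)*6.7615 + -0.6
= -5.0754


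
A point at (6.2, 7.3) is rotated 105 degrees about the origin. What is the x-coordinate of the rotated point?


x' = x*cos(theta) - y*sin(theta)
cos(105 deg) = -0.2588, sin(105 deg) = 0.9659
x' = 6.2 * -0.2588 - 7.3 * 0.9659
= -1.6047 - 7.0513
= -8.6559


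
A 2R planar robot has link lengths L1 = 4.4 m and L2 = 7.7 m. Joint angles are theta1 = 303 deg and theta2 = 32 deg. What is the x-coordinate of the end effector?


Convert angles to radians: theta1 = 5.2883, theta2 = 0.5585
x = L1*cos(theta1) + L2*cos(theta1+theta2)
x = 2.3964 + 6.9786
x = 9.375


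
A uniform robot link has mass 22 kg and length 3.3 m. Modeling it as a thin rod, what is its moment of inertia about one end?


I = (1/3) * m * L^2
= (1/3) * 22 * 3.3^2
= 0.333333 * 22 * 10.89
= 79.86 kg*m^2


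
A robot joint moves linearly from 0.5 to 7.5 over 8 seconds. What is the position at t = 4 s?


s = t/T = 4/8 = 0.5
p(t) = p0 + (pf-p0)*s
= 0.5 + (7.5 - 0.5) * 0.5
= 4.0


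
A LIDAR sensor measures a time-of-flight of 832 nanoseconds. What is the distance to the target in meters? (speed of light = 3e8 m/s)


tof = 832 ns = 8.32e-07 s
dist = c * tof / 2
= 3e8 * 8.32e-07 / 2
= 124.8 m


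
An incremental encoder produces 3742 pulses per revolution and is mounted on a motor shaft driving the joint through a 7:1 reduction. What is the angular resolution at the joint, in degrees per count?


counts per rev = 3742
effective counts at joint = 3742 * 7 = 26194
resolution = 360 / 26194
= 0.0137 deg/count


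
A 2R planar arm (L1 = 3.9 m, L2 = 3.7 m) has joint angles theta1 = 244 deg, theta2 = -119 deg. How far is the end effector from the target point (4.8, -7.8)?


End effector via forward kinematics:
x = L1*cos(t1) + L2*cos(t1+t2) = -3.8319
y = L1*sin(t1) + L2*sin(t1+t2) = -0.4744
Distance to target:
d = sqrt((4.8 - -3.8319)^2 + (-7.8 - -0.4744)^2)
= sqrt(74.5094 + 53.6639)
= 11.3214 m


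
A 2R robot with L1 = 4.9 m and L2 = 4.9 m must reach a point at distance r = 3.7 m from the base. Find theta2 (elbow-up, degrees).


cos(theta2) = (r^2 - L1^2 - L2^2) / (2*L1*L2)
cos(theta2) = (13.69 - 24.01 - 24.01) / 48.02
cos(theta2) = -0.71491
theta2 = 135.6359 degrees


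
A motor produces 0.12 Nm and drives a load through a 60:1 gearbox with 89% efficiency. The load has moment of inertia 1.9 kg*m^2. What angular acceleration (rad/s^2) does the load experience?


tau_out = tau_motor * N * eta
= 0.12 * 60 * 0.89 = 6.408 Nm
alpha = tau_out / I = 6.408 / 1.9
= 3.3726 rad/s^2


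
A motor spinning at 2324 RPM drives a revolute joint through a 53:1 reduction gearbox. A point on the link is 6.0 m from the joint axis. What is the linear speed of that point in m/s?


omega_motor = 2324 * 2*pi/60 = 243.3687 rad/s
omega_joint = omega_motor / 53 = 4.5919 rad/s
v = omega_joint * r = 4.5919 * 6.0
= 27.5512 m/s


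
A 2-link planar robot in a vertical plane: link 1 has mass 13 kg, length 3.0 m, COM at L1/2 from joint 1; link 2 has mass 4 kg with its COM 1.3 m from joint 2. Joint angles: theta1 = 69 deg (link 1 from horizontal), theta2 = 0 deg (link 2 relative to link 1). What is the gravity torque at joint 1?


Horizontal distance from joint 1 to link-1 COM:
  x_c1 = (L1/2)*cos(t1) = 1.5 * 0.3584 = 0.5376 m
Horizontal distance from joint 1 to link-2 COM:
  x_c2 = L1*cos(t1) + Lc2*cos(t1+t2)
       = 3.0*0.3584 + 1.3*0.3584 = 1.541 m
tau1 = m1*g*x_c1 + m2*g*x_c2
     = 13*9.81*0.5376 + 4*9.81*1.541
     = 68.554 + 60.4681
     = 129.0221 Nm


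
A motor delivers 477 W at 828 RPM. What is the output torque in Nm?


omega = 828 * 2*pi/60 = 86.708 rad/s
tau = P / omega = 477 / 86.708
= 5.5012 Nm


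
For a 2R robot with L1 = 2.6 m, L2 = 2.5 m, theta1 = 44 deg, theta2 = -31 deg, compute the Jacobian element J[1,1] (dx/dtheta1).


J[1,1] = -L1*sin(t1) - L2*sin(t1+t2)
= -2.6*sin(44) - 2.5*sin(13)
= -2.3685


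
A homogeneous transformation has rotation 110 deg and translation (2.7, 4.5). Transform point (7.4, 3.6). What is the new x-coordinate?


x' = cos(theta)*px - sin(theta)*py + tx
= -0.342*7.4 - 0.9397*3.6 + 2.7
= -3.2138


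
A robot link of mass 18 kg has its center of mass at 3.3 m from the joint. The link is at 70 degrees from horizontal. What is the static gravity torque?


tau = m*g*L*cos(angle)
= 18 * 9.81 * 3.3 * cos(70 deg)
= 18 * 9.81 * 3.3 * 0.342
= 199.2999 Nm


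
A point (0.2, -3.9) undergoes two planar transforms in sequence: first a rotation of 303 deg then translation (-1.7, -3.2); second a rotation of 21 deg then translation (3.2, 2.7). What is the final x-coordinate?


After transform 1:
x1 = cos(303)*0.2 - sin(303)*-3.9 + -1.7 = -4.8619
y1 = sin(303)*0.2 + cos(303)*-3.9 + -3.2 = -5.4918
After transform 2:
x2 = cos(21)*-4.8619 - sin(21)*-5.4918 + 3.2
= 0.6291


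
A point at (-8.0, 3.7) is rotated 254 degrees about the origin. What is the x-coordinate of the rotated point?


x' = x*cos(theta) - y*sin(theta)
cos(254 deg) = -0.2756, sin(254 deg) = -0.9613
x' = -8.0 * -0.2756 - 3.7 * -0.9613
= 2.2051 - -3.5567
= 5.7618


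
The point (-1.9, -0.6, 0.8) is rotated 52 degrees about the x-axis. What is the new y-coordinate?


Rotation about x-axis: y' = y*cos(theta) - z*sin(theta)
= -0.6 * 0.6157 - 0.8 * 0.788
= -0.9998


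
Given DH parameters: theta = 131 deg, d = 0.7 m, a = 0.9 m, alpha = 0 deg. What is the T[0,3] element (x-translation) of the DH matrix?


T[0,3] = a * cos(theta)
= 0.9 * cos(131 deg)
= 0.9 * -0.6561
= -0.5905


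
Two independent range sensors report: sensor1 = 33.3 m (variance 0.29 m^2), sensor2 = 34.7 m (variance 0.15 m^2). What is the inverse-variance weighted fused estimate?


w1 = (1/var1) / (1/var1 + 1/var2)
   = 3.4483 / (3.4483 + 6.6667) = 0.3409
w2 = 1 - w1 = 0.6591
fused = w1*s1 + w2*s2 = 11.3523 + 22.8705
= 34.2227 m


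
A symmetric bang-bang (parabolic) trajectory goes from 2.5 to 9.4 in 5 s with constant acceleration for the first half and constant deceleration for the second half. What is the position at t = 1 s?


Symmetric rest-to-rest: each phase covers (pf-p0)/2 in time T/2. 0.5*a*(T/2)^2 = (pf-p0)/2 => a = 4*(pf-p0)/T^2
a = 4*(9.4-2.5)/5^2 = 1.104
t = 1 is in the acceleration phase (t <= T/2).
p = p0 + 0.5*a*t^2 = 2.5 + 0.5*1.104*1^2
= 3.052


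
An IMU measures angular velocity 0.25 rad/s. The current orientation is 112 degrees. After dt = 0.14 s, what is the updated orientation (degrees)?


delta_theta = w * dt = 0.25 * 0.14 = 0.035 rad
= 2.0054 deg
theta_new = 112 + 2.0054 = 114.0054 deg


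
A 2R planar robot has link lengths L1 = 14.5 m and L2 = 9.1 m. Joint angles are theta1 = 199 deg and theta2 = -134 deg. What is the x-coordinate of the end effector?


Convert angles to radians: theta1 = 3.4732, theta2 = -2.3387
x = L1*cos(theta1) + L2*cos(theta1+theta2)
x = -13.71 + 3.8458
x = -9.8642


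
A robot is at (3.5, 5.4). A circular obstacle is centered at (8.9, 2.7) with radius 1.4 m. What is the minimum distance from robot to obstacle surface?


center_dist = sqrt((3.5-8.9)^2 + (5.4-2.7)^2)
= sqrt(29.16 + 7.29)
= 6.0374
min_dist = center_dist - radius = 6.0374 - 1.4 = 4.6374 m


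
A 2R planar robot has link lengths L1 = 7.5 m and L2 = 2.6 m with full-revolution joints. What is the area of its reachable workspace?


r_max = L1 + L2 = 10.1 m
r_min = |L1 - L2| = 4.9 m
Area = pi*(r_max^2 - r_min^2)
= pi*(102.01 - 24.01)
= pi * 78.0
= 245.0442 m^2


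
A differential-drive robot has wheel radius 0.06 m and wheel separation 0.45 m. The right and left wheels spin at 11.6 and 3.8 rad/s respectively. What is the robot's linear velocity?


vR = r*wR = 0.06*11.6 = 0.696 m/s
vL = r*wL = 0.06*3.8 = 0.228 m/s
v = (vR+vL)/2 = 0.462 m/s
omega = (vR-vL)/L = 1.04 rad/s
linear velocity = 0.462 m/s


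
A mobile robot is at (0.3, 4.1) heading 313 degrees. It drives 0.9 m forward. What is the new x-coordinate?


x_new = x0 + d*cos(theta)
= 0.3 + 0.9*cos(313)
= 0.3 + 0.6138
= 0.9138


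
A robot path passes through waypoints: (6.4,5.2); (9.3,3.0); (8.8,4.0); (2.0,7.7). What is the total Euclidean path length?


Segment lengths:
  seg1 = sqrt((2.9)^2 + (-2.2)^2) = 3.6401
  seg2 = sqrt((-0.5)^2 + (1.0)^2) = 1.118
  seg3 = sqrt((-6.8)^2 + (3.7)^2) = 7.7414
Total = 12.4995


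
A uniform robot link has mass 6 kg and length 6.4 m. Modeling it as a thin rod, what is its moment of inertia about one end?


I = (1/3) * m * L^2
= (1/3) * 6 * 6.4^2
= 0.333333 * 6 * 40.96
= 81.92 kg*m^2


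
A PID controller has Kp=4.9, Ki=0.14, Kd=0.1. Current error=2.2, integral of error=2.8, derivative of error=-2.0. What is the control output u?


u = Kp*e + Ki*int(e) + Kd*de/dt
= 4.9*2.2 + 0.14*2.8 + 0.1*(-2.0)
= 10.78 + 0.392 + -0.2
= 10.972


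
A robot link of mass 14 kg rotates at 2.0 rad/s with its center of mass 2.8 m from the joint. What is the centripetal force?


F = m * omega^2 * r
= 14 * 2.0^2 * 2.8
= 14 * 4.0 * 2.8
= 156.8 N


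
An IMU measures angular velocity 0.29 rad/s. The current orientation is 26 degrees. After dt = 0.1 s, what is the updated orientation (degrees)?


delta_theta = w * dt = 0.29 * 0.1 = 0.029 rad
= 1.6616 deg
theta_new = 26 + 1.6616 = 27.6616 deg


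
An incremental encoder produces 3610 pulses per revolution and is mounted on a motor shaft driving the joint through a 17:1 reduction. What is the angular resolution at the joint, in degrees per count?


counts per rev = 3610
effective counts at joint = 3610 * 17 = 61370
resolution = 360 / 61370
= 0.0059 deg/count


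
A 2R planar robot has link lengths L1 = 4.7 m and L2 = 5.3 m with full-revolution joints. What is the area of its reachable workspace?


r_max = L1 + L2 = 10.0 m
r_min = |L1 - L2| = 0.6 m
Area = pi*(r_max^2 - r_min^2)
= pi*(100.0 - 0.36)
= pi * 99.64
= 313.0283 m^2


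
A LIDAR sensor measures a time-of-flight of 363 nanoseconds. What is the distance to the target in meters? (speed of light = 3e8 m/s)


tof = 363 ns = 3.63e-07 s
dist = c * tof / 2
= 3e8 * 3.63e-07 / 2
= 54.45 m


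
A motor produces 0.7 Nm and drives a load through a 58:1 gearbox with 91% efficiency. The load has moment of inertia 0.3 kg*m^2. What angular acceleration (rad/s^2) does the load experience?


tau_out = tau_motor * N * eta
= 0.7 * 58 * 0.91 = 36.946 Nm
alpha = tau_out / I = 36.946 / 0.3
= 123.1533 rad/s^2


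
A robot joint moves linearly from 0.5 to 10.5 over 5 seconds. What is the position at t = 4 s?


s = t/T = 4/5 = 0.8
p(t) = p0 + (pf-p0)*s
= 0.5 + (10.5 - 0.5) * 0.8
= 8.5


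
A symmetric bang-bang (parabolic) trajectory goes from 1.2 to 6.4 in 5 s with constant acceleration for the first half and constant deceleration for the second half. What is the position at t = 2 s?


Symmetric rest-to-rest: each phase covers (pf-p0)/2 in time T/2. 0.5*a*(T/2)^2 = (pf-p0)/2 => a = 4*(pf-p0)/T^2
a = 4*(6.4-1.2)/5^2 = 0.832
t = 2 is in the acceleration phase (t <= T/2).
p = p0 + 0.5*a*t^2 = 1.2 + 0.5*0.832*2^2
= 2.864


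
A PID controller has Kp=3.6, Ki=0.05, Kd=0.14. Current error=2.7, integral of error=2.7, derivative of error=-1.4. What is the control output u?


u = Kp*e + Ki*int(e) + Kd*de/dt
= 3.6*2.7 + 0.05*2.7 + 0.14*(-1.4)
= 9.72 + 0.135 + -0.196
= 9.659


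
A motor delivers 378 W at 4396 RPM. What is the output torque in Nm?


omega = 4396 * 2*pi/60 = 460.348 rad/s
tau = P / omega = 378 / 460.348
= 0.8211 Nm


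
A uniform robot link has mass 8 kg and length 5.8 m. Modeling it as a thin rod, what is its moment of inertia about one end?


I = (1/3) * m * L^2
= (1/3) * 8 * 5.8^2
= 0.333333 * 8 * 33.64
= 89.7067 kg*m^2


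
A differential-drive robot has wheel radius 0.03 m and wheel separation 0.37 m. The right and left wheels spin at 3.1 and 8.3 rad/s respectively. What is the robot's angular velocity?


vR = r*wR = 0.03*3.1 = 0.093 m/s
vL = r*wL = 0.03*8.3 = 0.249 m/s
v = (vR+vL)/2 = 0.171 m/s
omega = (vR-vL)/L = -0.4216 rad/s
angular velocity = -0.4216 rad/s


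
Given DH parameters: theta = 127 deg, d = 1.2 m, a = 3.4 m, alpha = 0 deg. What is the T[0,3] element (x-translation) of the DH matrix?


T[0,3] = a * cos(theta)
= 3.4 * cos(127 deg)
= 3.4 * -0.6018
= -2.0462


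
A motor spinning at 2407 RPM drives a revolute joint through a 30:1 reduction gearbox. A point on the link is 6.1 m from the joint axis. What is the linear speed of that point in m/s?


omega_motor = 2407 * 2*pi/60 = 252.0605 rad/s
omega_joint = omega_motor / 30 = 8.402 rad/s
v = omega_joint * r = 8.402 * 6.1
= 51.2523 m/s


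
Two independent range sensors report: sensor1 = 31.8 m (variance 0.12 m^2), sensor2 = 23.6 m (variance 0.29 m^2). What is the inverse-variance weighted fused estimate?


w1 = (1/var1) / (1/var1 + 1/var2)
   = 8.3333 / (8.3333 + 3.4483) = 0.7073
w2 = 1 - w1 = 0.2927
fused = w1*s1 + w2*s2 = 22.4927 + 6.9073
= 29.4 m


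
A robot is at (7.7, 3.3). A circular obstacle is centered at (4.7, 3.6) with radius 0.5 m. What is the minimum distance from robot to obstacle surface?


center_dist = sqrt((7.7-4.7)^2 + (3.3-3.6)^2)
= sqrt(9.0 + 0.09)
= 3.015
min_dist = center_dist - radius = 3.015 - 0.5 = 2.515 m


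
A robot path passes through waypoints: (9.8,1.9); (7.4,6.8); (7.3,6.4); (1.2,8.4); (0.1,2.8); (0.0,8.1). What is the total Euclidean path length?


Segment lengths:
  seg1 = sqrt((-2.4)^2 + (4.9)^2) = 5.4562
  seg2 = sqrt((-0.1)^2 + (-0.4)^2) = 0.4123
  seg3 = sqrt((-6.1)^2 + (2.0)^2) = 6.4195
  seg4 = sqrt((-1.1)^2 + (-5.6)^2) = 5.707
  seg5 = sqrt((-0.1)^2 + (5.3)^2) = 5.3009
Total = 23.296


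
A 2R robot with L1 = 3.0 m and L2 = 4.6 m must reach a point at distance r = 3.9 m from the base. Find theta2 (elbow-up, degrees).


cos(theta2) = (r^2 - L1^2 - L2^2) / (2*L1*L2)
cos(theta2) = (15.21 - 9.0 - 21.16) / 27.6
cos(theta2) = -0.541667
theta2 = 122.7972 degrees


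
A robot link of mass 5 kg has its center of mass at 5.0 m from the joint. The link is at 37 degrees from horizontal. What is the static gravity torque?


tau = m*g*L*cos(angle)
= 5 * 9.81 * 5.0 * cos(37 deg)
= 5 * 9.81 * 5.0 * 0.7986
= 195.8654 Nm


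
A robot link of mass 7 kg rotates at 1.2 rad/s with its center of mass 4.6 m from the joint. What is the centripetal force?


F = m * omega^2 * r
= 7 * 1.2^2 * 4.6
= 7 * 1.44 * 4.6
= 46.368 N


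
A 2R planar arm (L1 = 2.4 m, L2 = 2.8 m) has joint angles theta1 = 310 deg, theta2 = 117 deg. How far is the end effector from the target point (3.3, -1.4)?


End effector via forward kinematics:
x = L1*cos(t1) + L2*cos(t1+t2) = 2.6367
y = L1*sin(t1) + L2*sin(t1+t2) = 0.7389
Distance to target:
d = sqrt((3.3 - 2.6367)^2 + (-1.4 - 0.7389)^2)
= sqrt(0.4399 + 4.5749)
= 2.2394 m


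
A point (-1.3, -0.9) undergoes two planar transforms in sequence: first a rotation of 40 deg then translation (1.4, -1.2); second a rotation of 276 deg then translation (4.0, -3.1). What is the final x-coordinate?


After transform 1:
x1 = cos(40)*-1.3 - sin(40)*-0.9 + 1.4 = 0.9827
y1 = sin(40)*-1.3 + cos(40)*-0.9 + -1.2 = -2.7251
After transform 2:
x2 = cos(276)*0.9827 - sin(276)*-2.7251 + 4.0
= 1.3926


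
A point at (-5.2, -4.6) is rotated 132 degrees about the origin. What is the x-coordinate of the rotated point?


x' = x*cos(theta) - y*sin(theta)
cos(132 deg) = -0.6691, sin(132 deg) = 0.7431
x' = -5.2 * -0.6691 - -4.6 * 0.7431
= 3.4795 - -3.4185
= 6.8979


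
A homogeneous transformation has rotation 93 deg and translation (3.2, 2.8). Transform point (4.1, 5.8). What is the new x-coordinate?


x' = cos(theta)*px - sin(theta)*py + tx
= -0.0523*4.1 - 0.9986*5.8 + 3.2
= -2.8066


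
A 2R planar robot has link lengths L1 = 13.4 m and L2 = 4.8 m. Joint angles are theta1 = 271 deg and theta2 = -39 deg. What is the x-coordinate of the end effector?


Convert angles to radians: theta1 = 4.7298, theta2 = -0.6807
x = L1*cos(theta1) + L2*cos(theta1+theta2)
x = 0.2339 + -2.9552
x = -2.7213


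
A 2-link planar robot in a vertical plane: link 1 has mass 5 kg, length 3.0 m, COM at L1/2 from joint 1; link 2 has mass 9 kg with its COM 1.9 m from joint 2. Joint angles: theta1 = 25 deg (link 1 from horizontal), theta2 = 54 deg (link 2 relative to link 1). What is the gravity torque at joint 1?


Horizontal distance from joint 1 to link-1 COM:
  x_c1 = (L1/2)*cos(t1) = 1.5 * 0.9063 = 1.3595 m
Horizontal distance from joint 1 to link-2 COM:
  x_c2 = L1*cos(t1) + Lc2*cos(t1+t2)
       = 3.0*0.9063 + 1.9*0.1908 = 3.0815 m
tau1 = m1*g*x_c1 + m2*g*x_c2
     = 5*9.81*1.3595 + 9*9.81*3.0815
     = 66.6816 + 272.0621
     = 338.7437 Nm


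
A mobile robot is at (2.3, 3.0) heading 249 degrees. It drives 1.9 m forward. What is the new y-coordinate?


y_new = y0 + d*sin(theta)
= 3.0 + 1.9*sin(249)
= 3.0 + -1.7738
= 1.2262


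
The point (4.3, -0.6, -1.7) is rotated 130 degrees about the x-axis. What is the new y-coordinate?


Rotation about x-axis: y' = y*cos(theta) - z*sin(theta)
= -0.6 * -0.6428 - -1.7 * 0.766
= 1.6879


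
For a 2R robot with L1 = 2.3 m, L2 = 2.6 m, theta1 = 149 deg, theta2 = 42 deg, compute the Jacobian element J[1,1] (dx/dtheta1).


J[1,1] = -L1*sin(t1) - L2*sin(t1+t2)
= -2.3*sin(149) - 2.6*sin(191)
= -0.6885


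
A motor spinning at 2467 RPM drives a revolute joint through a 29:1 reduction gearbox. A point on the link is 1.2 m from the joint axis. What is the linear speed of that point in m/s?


omega_motor = 2467 * 2*pi/60 = 258.3436 rad/s
omega_joint = omega_motor / 29 = 8.9084 rad/s
v = omega_joint * r = 8.9084 * 1.2
= 10.6901 m/s


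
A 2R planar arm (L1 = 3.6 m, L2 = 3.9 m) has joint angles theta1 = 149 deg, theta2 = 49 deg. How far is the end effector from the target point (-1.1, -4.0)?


End effector via forward kinematics:
x = L1*cos(t1) + L2*cos(t1+t2) = -6.7949
y = L1*sin(t1) + L2*sin(t1+t2) = 0.649
Distance to target:
d = sqrt((-1.1 - -6.7949)^2 + (-4.0 - 0.649)^2)
= sqrt(32.4321 + 21.6129)
= 7.3515 m


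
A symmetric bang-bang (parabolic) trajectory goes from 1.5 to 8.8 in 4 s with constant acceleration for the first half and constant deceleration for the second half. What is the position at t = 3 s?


Symmetric rest-to-rest: each phase covers (pf-p0)/2 in time T/2. 0.5*a*(T/2)^2 = (pf-p0)/2 => a = 4*(pf-p0)/T^2
a = 4*(8.8-1.5)/4^2 = 1.825
t = 3 is in the deceleration phase (t > T/2).
p = pf - 0.5*a*(T-t)^2 = 8.8 - 0.5*1.825*1^2
= 7.8875


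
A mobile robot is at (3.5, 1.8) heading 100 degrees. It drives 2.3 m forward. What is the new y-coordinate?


y_new = y0 + d*sin(theta)
= 1.8 + 2.3*sin(100)
= 1.8 + 2.2651
= 4.0651


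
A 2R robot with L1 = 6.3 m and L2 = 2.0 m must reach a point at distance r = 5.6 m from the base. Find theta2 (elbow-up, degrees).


cos(theta2) = (r^2 - L1^2 - L2^2) / (2*L1*L2)
cos(theta2) = (31.36 - 39.69 - 4.0) / 25.2
cos(theta2) = -0.489286
theta2 = 119.2936 degrees


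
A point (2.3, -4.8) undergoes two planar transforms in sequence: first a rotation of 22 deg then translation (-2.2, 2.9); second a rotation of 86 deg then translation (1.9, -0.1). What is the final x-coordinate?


After transform 1:
x1 = cos(22)*2.3 - sin(22)*-4.8 + -2.2 = 1.7306
y1 = sin(22)*2.3 + cos(22)*-4.8 + 2.9 = -0.6889
After transform 2:
x2 = cos(86)*1.7306 - sin(86)*-0.6889 + 1.9
= 2.7079


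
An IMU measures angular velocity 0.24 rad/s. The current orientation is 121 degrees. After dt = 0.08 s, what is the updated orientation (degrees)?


delta_theta = w * dt = 0.24 * 0.08 = 0.0192 rad
= 1.1001 deg
theta_new = 121 + 1.1001 = 122.1001 deg


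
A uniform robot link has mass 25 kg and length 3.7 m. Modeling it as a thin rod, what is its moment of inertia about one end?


I = (1/3) * m * L^2
= (1/3) * 25 * 3.7^2
= 0.333333 * 25 * 13.69
= 114.0833 kg*m^2


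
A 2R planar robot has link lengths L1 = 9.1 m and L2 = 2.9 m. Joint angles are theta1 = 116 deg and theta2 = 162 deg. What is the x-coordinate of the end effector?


Convert angles to radians: theta1 = 2.0246, theta2 = 2.8274
x = L1*cos(theta1) + L2*cos(theta1+theta2)
x = -3.9892 + 0.4036
x = -3.5856


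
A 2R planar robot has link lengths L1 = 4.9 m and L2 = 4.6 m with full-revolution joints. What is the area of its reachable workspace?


r_max = L1 + L2 = 9.5 m
r_min = |L1 - L2| = 0.3 m
Area = pi*(r_max^2 - r_min^2)
= pi*(90.25 - 0.09)
= pi * 90.16
= 283.246 m^2


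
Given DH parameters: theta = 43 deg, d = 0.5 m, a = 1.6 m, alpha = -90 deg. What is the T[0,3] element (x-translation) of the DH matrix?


T[0,3] = a * cos(theta)
= 1.6 * cos(43 deg)
= 1.6 * 0.7314
= 1.1702


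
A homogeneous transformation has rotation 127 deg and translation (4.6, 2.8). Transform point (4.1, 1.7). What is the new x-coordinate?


x' = cos(theta)*px - sin(theta)*py + tx
= -0.6018*4.1 - 0.7986*1.7 + 4.6
= 0.7749


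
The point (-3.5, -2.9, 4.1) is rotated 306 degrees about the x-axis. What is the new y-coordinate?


Rotation about x-axis: y' = y*cos(theta) - z*sin(theta)
= -2.9 * 0.5878 - 4.1 * -0.809
= 1.6124


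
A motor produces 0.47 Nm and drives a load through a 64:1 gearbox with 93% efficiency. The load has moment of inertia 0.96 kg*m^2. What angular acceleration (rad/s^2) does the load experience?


tau_out = tau_motor * N * eta
= 0.47 * 64 * 0.93 = 27.9744 Nm
alpha = tau_out / I = 27.9744 / 0.96
= 29.14 rad/s^2


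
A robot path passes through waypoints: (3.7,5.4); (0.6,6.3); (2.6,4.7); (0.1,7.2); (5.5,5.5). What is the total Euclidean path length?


Segment lengths:
  seg1 = sqrt((-3.1)^2 + (0.9)^2) = 3.228
  seg2 = sqrt((2.0)^2 + (-1.6)^2) = 2.5612
  seg3 = sqrt((-2.5)^2 + (2.5)^2) = 3.5355
  seg4 = sqrt((5.4)^2 + (-1.7)^2) = 5.6613
Total = 14.9861


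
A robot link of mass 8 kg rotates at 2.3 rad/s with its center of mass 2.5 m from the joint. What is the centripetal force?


F = m * omega^2 * r
= 8 * 2.3^2 * 2.5
= 8 * 5.29 * 2.5
= 105.8 N


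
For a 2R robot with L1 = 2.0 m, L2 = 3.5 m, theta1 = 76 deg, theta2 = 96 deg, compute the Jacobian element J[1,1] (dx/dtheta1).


J[1,1] = -L1*sin(t1) - L2*sin(t1+t2)
= -2.0*sin(76) - 3.5*sin(172)
= -2.4277


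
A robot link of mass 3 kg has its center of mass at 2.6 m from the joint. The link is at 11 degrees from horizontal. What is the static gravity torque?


tau = m*g*L*cos(angle)
= 3 * 9.81 * 2.6 * cos(11 deg)
= 3 * 9.81 * 2.6 * 0.9816
= 75.1121 Nm


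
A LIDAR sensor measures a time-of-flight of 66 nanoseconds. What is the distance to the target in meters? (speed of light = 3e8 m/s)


tof = 66 ns = 6.6e-08 s
dist = c * tof / 2
= 3e8 * 6.6e-08 / 2
= 9.9 m


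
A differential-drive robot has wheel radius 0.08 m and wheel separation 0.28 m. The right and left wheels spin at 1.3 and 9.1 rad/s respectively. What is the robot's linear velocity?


vR = r*wR = 0.08*1.3 = 0.104 m/s
vL = r*wL = 0.08*9.1 = 0.728 m/s
v = (vR+vL)/2 = 0.416 m/s
omega = (vR-vL)/L = -2.2286 rad/s
linear velocity = 0.416 m/s


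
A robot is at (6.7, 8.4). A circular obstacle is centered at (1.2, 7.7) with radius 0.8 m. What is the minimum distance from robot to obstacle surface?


center_dist = sqrt((6.7-1.2)^2 + (8.4-7.7)^2)
= sqrt(30.25 + 0.49)
= 5.5444
min_dist = center_dist - radius = 5.5444 - 0.8 = 4.7444 m


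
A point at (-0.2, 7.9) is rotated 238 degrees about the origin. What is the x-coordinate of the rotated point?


x' = x*cos(theta) - y*sin(theta)
cos(238 deg) = -0.5299, sin(238 deg) = -0.848
x' = -0.2 * -0.5299 - 7.9 * -0.848
= 0.106 - -6.6996
= 6.8056


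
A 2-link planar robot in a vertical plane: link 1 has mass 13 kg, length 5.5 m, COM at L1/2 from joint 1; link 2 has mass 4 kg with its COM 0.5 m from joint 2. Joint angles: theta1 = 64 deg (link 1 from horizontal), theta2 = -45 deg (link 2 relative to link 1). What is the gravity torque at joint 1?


Horizontal distance from joint 1 to link-1 COM:
  x_c1 = (L1/2)*cos(t1) = 2.75 * 0.4384 = 1.2055 m
Horizontal distance from joint 1 to link-2 COM:
  x_c2 = L1*cos(t1) + Lc2*cos(t1+t2)
       = 5.5*0.4384 + 0.5*0.9455 = 2.8838 m
tau1 = m1*g*x_c1 + m2*g*x_c2
     = 13*9.81*1.2055 + 4*9.81*2.8838
     = 153.74 + 113.1603
     = 266.9004 Nm


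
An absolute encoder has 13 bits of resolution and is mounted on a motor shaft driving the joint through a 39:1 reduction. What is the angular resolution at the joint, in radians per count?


counts = 2^13 = 8192
effective counts at joint = 8192 * 39 = 319488
resolution = 2*pi / 319488
= 1.9666e-05 rad/count


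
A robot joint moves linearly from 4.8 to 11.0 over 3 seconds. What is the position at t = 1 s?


s = t/T = 1/3 = 0.3333
p(t) = p0 + (pf-p0)*s
= 4.8 + (11.0 - 4.8) * 0.3333
= 6.8667


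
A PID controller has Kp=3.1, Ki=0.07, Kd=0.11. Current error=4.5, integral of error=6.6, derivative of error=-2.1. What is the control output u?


u = Kp*e + Ki*int(e) + Kd*de/dt
= 3.1*4.5 + 0.07*6.6 + 0.11*(-2.1)
= 13.95 + 0.462 + -0.231
= 14.181


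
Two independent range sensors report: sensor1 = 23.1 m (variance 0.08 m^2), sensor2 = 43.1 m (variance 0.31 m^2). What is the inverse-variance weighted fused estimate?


w1 = (1/var1) / (1/var1 + 1/var2)
   = 12.5 / (12.5 + 3.2258) = 0.7949
w2 = 1 - w1 = 0.2051
fused = w1*s1 + w2*s2 = 18.3615 + 8.841
= 27.2026 m


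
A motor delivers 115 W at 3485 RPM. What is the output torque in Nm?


omega = 3485 * 2*pi/60 = 364.9483 rad/s
tau = P / omega = 115 / 364.9483
= 0.3151 Nm


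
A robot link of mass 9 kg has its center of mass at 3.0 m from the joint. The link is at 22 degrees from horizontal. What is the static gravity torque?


tau = m*g*L*cos(angle)
= 9 * 9.81 * 3.0 * cos(22 deg)
= 9 * 9.81 * 3.0 * 0.9272
= 245.5832 Nm
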